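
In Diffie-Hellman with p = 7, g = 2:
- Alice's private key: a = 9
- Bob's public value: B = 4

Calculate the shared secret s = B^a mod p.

Step 1: s = B^a mod p = 4^9 mod 7.
  4^1 mod 7 = 4
  4^2 mod 7 = (4 * 4) mod 7 = 2
  4^3 mod 7 = (2 * 4) mod 7 = 1
  4^4 mod 7 = (1 * 4) mod 7 = 4
  4^5 mod 7 = (4 * 4) mod 7 = 2
  4^6 mod 7 = (2 * 4) mod 7 = 1
  4^7 mod 7 = (1 * 4) mod 7 = 4
  4^8 mod 7 = (4 * 4) mod 7 = 2
  4^9 mod 7 = (2 * 4) mod 7 = 1
Result: shared secret = 1.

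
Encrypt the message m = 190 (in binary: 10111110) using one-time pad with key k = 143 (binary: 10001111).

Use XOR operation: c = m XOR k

Step 1: Write out the XOR operation bit by bit:
  Message: 10111110
  Key:     10001111
  XOR:     00110001
Step 2: Convert to decimal: 00110001 = 49.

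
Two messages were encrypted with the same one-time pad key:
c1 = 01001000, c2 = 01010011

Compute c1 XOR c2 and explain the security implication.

Step 1: c1 XOR c2 = (m1 XOR k) XOR (m2 XOR k).
Step 2: By XOR associativity/commutativity: = m1 XOR m2 XOR k XOR k = m1 XOR m2.
Step 3: 01001000 XOR 01010011 = 00011011 = 27.
Step 4: The key cancels out! An attacker learns m1 XOR m2 = 27, revealing the relationship between plaintexts.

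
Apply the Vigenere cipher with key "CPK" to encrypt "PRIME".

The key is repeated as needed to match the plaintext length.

Step 1: Repeat key to match plaintext length:
  Plaintext: PRIME
  Key:       CPKCP
Step 2: Encrypt each letter:
  P(15) + C(2) = (15+2) mod 26 = 17 = R
  R(17) + P(15) = (17+15) mod 26 = 6 = G
  I(8) + K(10) = (8+10) mod 26 = 18 = S
  M(12) + C(2) = (12+2) mod 26 = 14 = O
  E(4) + P(15) = (4+15) mod 26 = 19 = T
Ciphertext: RGSOT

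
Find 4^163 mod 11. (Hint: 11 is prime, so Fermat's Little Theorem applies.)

Step 1: Since 11 is prime, by Fermat's Little Theorem: 4^10 = 1 (mod 11).
Step 2: Reduce exponent: 163 mod 10 = 3.
Step 3: So 4^163 = 4^3 (mod 11).
Step 4: 4^3 mod 11 = 9.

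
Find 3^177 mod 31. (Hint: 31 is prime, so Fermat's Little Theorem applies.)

Step 1: Since 31 is prime, by Fermat's Little Theorem: 3^30 = 1 (mod 31).
Step 2: Reduce exponent: 177 mod 30 = 27.
Step 3: So 3^177 = 3^27 (mod 31).
Step 4: 3^27 mod 31 = 23.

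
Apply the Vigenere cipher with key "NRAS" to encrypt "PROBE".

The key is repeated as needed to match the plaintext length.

Step 1: Repeat key to match plaintext length:
  Plaintext: PROBE
  Key:       NRASN
Step 2: Encrypt each letter:
  P(15) + N(13) = (15+13) mod 26 = 2 = C
  R(17) + R(17) = (17+17) mod 26 = 8 = I
  O(14) + A(0) = (14+0) mod 26 = 14 = O
  B(1) + S(18) = (1+18) mod 26 = 19 = T
  E(4) + N(13) = (4+13) mod 26 = 17 = R
Ciphertext: CIOTR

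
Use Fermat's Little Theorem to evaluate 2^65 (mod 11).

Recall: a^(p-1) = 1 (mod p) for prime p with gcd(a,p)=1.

Step 1: Since 11 is prime, by Fermat's Little Theorem: 2^10 = 1 (mod 11).
Step 2: Reduce exponent: 65 mod 10 = 5.
Step 3: So 2^65 = 2^5 (mod 11).
Step 4: 2^5 mod 11 = 10.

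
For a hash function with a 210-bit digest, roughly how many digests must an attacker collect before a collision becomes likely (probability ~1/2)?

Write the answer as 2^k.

Step 1: The birthday paradox gives collision probability ~50% after sqrt(2^n) = 2^(n/2) hashes.
Step 2: For 210-bit output: 2^(210/2) = 2^105.
Step 3: Approximately 2^105 hash computations needed.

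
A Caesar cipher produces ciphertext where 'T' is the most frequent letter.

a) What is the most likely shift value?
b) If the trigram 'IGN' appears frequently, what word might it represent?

Step 1: In English, 'E' is the most frequent letter (12.7%).
Step 2: The most frequent ciphertext letter is 'T' (position 19).
Step 3: Shift = (19 - 4) mod 26 = 15.
Step 4: Decrypt 'IGN' by shifting back 15:
  I -> T
  G -> R
  N -> Y
Step 5: 'IGN' decrypts to 'TRY'.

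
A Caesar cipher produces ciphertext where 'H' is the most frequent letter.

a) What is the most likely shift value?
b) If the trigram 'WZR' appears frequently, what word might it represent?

Step 1: In English, 'E' is the most frequent letter (12.7%).
Step 2: The most frequent ciphertext letter is 'H' (position 7).
Step 3: Shift = (7 - 4) mod 26 = 3.
Step 4: Decrypt 'WZR' by shifting back 3:
  W -> T
  Z -> W
  R -> O
Step 5: 'WZR' decrypts to 'TWO'.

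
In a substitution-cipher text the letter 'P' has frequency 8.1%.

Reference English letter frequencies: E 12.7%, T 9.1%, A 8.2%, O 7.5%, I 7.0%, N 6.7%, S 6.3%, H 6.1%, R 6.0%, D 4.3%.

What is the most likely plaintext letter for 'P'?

Step 1: The observed frequency is 8.1%.
Step 2: Compare with English frequencies:
  E: 12.7% (difference: 4.6%)
  T: 9.1% (difference: 1.0%)
  A: 8.2% (difference: 0.1%) <-- closest
  O: 7.5% (difference: 0.6%)
  I: 7.0% (difference: 1.1%)
  N: 6.7% (difference: 1.4%)
  S: 6.3% (difference: 1.8%)
  H: 6.1% (difference: 2.0%)
  R: 6.0% (difference: 2.1%)
  D: 4.3% (difference: 3.8%)
Step 3: 'P' most likely represents 'A' (frequency 8.2%).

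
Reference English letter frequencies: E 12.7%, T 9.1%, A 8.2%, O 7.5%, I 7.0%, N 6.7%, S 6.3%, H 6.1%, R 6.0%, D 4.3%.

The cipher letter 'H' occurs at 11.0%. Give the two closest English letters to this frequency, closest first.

Step 1: Observed frequency of 'H' is 11.0%.
Step 2: Compute distances to each reference frequency and sort:
  E (12.7%): difference = 1.7% <-- BEST
  T (9.1%): difference = 1.9% <-- RUNNER-UP
  A (8.2%): difference = 2.8%
  O (7.5%): difference = 3.5%
  I (7.0%): difference = 4.0%
Step 3: Most likely is 'E' (12.7%, diff 1.7%); second most likely is 'T' (9.1%, diff 1.9%).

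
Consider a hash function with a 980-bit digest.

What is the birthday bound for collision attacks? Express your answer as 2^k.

Step 1: The birthday paradox gives collision probability ~50% after sqrt(2^n) = 2^(n/2) hashes.
Step 2: For 980-bit output: 2^(980/2) = 2^490.
Step 3: Approximately 2^490 hash computations needed.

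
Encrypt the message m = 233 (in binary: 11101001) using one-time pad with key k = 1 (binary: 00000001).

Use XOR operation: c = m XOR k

Step 1: Write out the XOR operation bit by bit:
  Message: 11101001
  Key:     00000001
  XOR:     11101000
Step 2: Convert to decimal: 11101000 = 232.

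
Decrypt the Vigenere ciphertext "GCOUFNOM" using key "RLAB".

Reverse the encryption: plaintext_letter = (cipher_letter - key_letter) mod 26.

Step 1: Extend key: RLABRLAB
Step 2: Decrypt each letter (c - k) mod 26:
  G(6) - R(17) = (6-17) mod 26 = 15 = P
  C(2) - L(11) = (2-11) mod 26 = 17 = R
  O(14) - A(0) = (14-0) mod 26 = 14 = O
  U(20) - B(1) = (20-1) mod 26 = 19 = T
  F(5) - R(17) = (5-17) mod 26 = 14 = O
  N(13) - L(11) = (13-11) mod 26 = 2 = C
  O(14) - A(0) = (14-0) mod 26 = 14 = O
  M(12) - B(1) = (12-1) mod 26 = 11 = L
Plaintext: PROTOCOL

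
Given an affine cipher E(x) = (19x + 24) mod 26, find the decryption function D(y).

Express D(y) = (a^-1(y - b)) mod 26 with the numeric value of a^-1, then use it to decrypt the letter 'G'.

Step 1: Find a^-1, the modular inverse of 19 mod 26.
Step 2: We need 19 * a^-1 = 1 (mod 26).
Step 3: 19 * 11 = 209 = 8 * 26 + 1, so a^-1 = 11.
Step 4: D(y) = 11(y - 24) mod 26.
Step 5: Apply to 'G' (y = 6): D(6) = 11 * (6 - 24) mod 26 = 11 * -18 mod 26 = 10 -> 'K'.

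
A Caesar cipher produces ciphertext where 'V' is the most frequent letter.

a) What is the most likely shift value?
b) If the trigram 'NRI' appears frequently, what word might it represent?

Step 1: In English, 'E' is the most frequent letter (12.7%).
Step 2: The most frequent ciphertext letter is 'V' (position 21).
Step 3: Shift = (21 - 4) mod 26 = 17.
Step 4: Decrypt 'NRI' by shifting back 17:
  N -> W
  R -> A
  I -> R
Step 5: 'NRI' decrypts to 'WAR'.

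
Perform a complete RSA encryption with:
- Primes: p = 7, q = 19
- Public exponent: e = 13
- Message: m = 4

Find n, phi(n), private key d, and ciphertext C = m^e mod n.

Step 1: n = 7 * 19 = 133.
Step 2: phi(n) = (7-1)(19-1) = 6 * 18 = 108.
Step 3: Find d = 13^(-1) mod 108 = 25.
  Verify: 13 * 25 = 325 = 1 (mod 108).
Step 4: C = 4^13 mod 133 = 123.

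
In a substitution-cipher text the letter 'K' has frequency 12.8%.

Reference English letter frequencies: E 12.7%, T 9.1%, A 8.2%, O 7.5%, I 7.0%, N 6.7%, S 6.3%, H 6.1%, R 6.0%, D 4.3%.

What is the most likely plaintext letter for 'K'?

Step 1: The observed frequency is 12.8%.
Step 2: Compare with English frequencies:
  E: 12.7% (difference: 0.1%) <-- closest
  T: 9.1% (difference: 3.7%)
  A: 8.2% (difference: 4.6%)
  O: 7.5% (difference: 5.3%)
  I: 7.0% (difference: 5.8%)
  N: 6.7% (difference: 6.1%)
  S: 6.3% (difference: 6.5%)
  H: 6.1% (difference: 6.7%)
  R: 6.0% (difference: 6.8%)
  D: 4.3% (difference: 8.5%)
Step 3: 'K' most likely represents 'E' (frequency 12.7%).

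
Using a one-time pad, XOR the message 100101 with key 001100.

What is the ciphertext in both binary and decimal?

Step 1: Write out the XOR operation bit by bit:
  Message: 100101
  Key:     001100
  XOR:     101001
Step 2: Convert to decimal: 101001 = 41.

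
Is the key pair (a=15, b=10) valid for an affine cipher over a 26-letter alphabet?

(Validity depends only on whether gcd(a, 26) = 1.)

Step 1: Compute gcd(15, 26).
Step 2: gcd(15, 26) = 1.
Since gcd = 1, 15 is coprime with 26, so it is a valid key.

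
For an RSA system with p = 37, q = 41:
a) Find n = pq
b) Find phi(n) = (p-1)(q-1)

Step 1: n = p * q = 37 * 41 = 1517.
Step 2: phi(n) = (p-1)(q-1) = 36 * 40 = 1440.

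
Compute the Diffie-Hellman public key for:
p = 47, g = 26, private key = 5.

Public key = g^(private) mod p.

Step 1: A = g^a mod p = 26^5 mod 47.
  26^1 mod 47 = 26
  26^2 mod 47 = (26 * 26) mod 47 = 18
  26^3 mod 47 = (18 * 26) mod 47 = 45
  26^4 mod 47 = (45 * 26) mod 47 = 42
  26^5 mod 47 = (42 * 26) mod 47 = 11
Result: A = 11.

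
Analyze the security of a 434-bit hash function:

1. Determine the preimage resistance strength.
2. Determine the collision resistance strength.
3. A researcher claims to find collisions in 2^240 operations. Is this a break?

Step 1: Preimage resistance requires brute-force of 2^434 operations.
Step 2: Collision resistance (birthday bound) = 2^(434/2) = 2^217.
Step 3: The claimed attack costs 2^240 operations.
Step 4: Since 2^240 >= 2^217, the claimed attack is no faster than the generic birthday attack, so this does not break collision resistance.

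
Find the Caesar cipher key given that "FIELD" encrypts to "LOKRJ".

Step 1: Compare first letters: F (position 5) -> L (position 11).
Step 2: Shift = (11 - 5) mod 26 = 6.
The shift value is 6.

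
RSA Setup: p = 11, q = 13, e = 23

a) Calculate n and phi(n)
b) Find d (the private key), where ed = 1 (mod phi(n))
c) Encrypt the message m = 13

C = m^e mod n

Step 1: n = 11 * 13 = 143.
Step 2: phi(n) = (11-1)(13-1) = 10 * 12 = 120.
Step 3: Find d = 23^(-1) mod 120 = 47.
  Verify: 23 * 47 = 1081 = 1 (mod 120).
Step 4: C = 13^23 mod 143 = 52.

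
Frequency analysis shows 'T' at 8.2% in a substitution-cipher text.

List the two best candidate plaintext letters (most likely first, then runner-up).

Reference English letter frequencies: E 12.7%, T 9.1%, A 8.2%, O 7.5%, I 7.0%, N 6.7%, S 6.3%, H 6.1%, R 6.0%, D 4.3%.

Step 1: Observed frequency of 'T' is 8.2%.
Step 2: Compute distances to each reference frequency and sort:
  A (8.2%): difference = 0.0% <-- BEST
  O (7.5%): difference = 0.7% <-- RUNNER-UP
  T (9.1%): difference = 0.9%
  I (7.0%): difference = 1.2%
  N (6.7%): difference = 1.5%
Step 3: Most likely is 'A' (8.2%, diff 0.0%); second most likely is 'O' (7.5%, diff 0.7%).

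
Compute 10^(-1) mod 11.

Step 1: We need x such that 10 * x = 1 (mod 11).
Step 2: Using the extended Euclidean algorithm or trial:
  10 * 10 = 100 = 9 * 11 + 1.
Step 3: Since 100 mod 11 = 1, the inverse is x = 10.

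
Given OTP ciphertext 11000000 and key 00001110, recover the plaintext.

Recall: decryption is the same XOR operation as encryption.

Step 1: XOR ciphertext with key:
  Ciphertext: 11000000
  Key:        00001110
  XOR:        11001110
Step 2: Plaintext = 11001110 = 206 in decimal.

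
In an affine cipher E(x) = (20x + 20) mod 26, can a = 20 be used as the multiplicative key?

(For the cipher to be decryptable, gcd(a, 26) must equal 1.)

Step 1: Compute gcd(20, 26).
Step 2: gcd(20, 26) = 2.
Since gcd = 2 != 1, 20 shares a common factor with 26, so it cannot be used.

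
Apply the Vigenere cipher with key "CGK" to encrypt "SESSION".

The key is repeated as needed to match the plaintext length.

Step 1: Repeat key to match plaintext length:
  Plaintext: SESSION
  Key:       CGKCGKC
Step 2: Encrypt each letter:
  S(18) + C(2) = (18+2) mod 26 = 20 = U
  E(4) + G(6) = (4+6) mod 26 = 10 = K
  S(18) + K(10) = (18+10) mod 26 = 2 = C
  S(18) + C(2) = (18+2) mod 26 = 20 = U
  I(8) + G(6) = (8+6) mod 26 = 14 = O
  O(14) + K(10) = (14+10) mod 26 = 24 = Y
  N(13) + C(2) = (13+2) mod 26 = 15 = P
Ciphertext: UKCUOYP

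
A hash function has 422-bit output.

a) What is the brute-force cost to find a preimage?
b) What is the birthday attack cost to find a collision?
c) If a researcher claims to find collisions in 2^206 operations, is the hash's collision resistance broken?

Step 1: Preimage resistance requires brute-force of 2^422 operations.
Step 2: Collision resistance (birthday bound) = 2^(422/2) = 2^211.
Step 3: The claimed attack costs 2^206 operations.
Step 4: Since 2^206 < 2^211, the claimed attack beats the generic birthday bound, so collision resistance is broken.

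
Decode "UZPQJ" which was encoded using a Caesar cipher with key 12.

Step 1: Reverse the shift by subtracting 12 from each letter position.
  U (position 20) -> position (20-12) mod 26 = 8 -> I
  Z (position 25) -> position (25-12) mod 26 = 13 -> N
  P (position 15) -> position (15-12) mod 26 = 3 -> D
  Q (position 16) -> position (16-12) mod 26 = 4 -> E
  J (position 9) -> position (9-12) mod 26 = 23 -> X
Decrypted message: INDEX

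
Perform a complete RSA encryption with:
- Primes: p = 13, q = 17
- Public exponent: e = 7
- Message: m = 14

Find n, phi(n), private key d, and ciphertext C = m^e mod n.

Step 1: n = 13 * 17 = 221.
Step 2: phi(n) = (13-1)(17-1) = 12 * 16 = 192.
Step 3: Find d = 7^(-1) mod 192 = 55.
  Verify: 7 * 55 = 385 = 1 (mod 192).
Step 4: C = 14^7 mod 221 = 40.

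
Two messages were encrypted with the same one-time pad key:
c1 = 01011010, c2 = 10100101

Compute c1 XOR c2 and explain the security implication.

Step 1: c1 XOR c2 = (m1 XOR k) XOR (m2 XOR k).
Step 2: By XOR associativity/commutativity: = m1 XOR m2 XOR k XOR k = m1 XOR m2.
Step 3: 01011010 XOR 10100101 = 11111111 = 255.
Step 4: The key cancels out! An attacker learns m1 XOR m2 = 255, revealing the relationship between plaintexts.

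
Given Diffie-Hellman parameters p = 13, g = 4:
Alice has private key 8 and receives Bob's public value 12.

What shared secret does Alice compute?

Step 1: s = B^a mod p = 12^8 mod 13.
  12^1 mod 13 = 12
  12^2 mod 13 = (12 * 12) mod 13 = 1
  12^3 mod 13 = (1 * 12) mod 13 = 12
  12^4 mod 13 = (12 * 12) mod 13 = 1
  12^5 mod 13 = (1 * 12) mod 13 = 12
  12^6 mod 13 = (12 * 12) mod 13 = 1
  12^7 mod 13 = (1 * 12) mod 13 = 12
  12^8 mod 13 = (12 * 12) mod 13 = 1
Result: shared secret = 1.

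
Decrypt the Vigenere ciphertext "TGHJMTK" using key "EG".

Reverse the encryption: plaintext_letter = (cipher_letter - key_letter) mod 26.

Step 1: Extend key: EGEGEGE
Step 2: Decrypt each letter (c - k) mod 26:
  T(19) - E(4) = (19-4) mod 26 = 15 = P
  G(6) - G(6) = (6-6) mod 26 = 0 = A
  H(7) - E(4) = (7-4) mod 26 = 3 = D
  J(9) - G(6) = (9-6) mod 26 = 3 = D
  M(12) - E(4) = (12-4) mod 26 = 8 = I
  T(19) - G(6) = (19-6) mod 26 = 13 = N
  K(10) - E(4) = (10-4) mod 26 = 6 = G
Plaintext: PADDING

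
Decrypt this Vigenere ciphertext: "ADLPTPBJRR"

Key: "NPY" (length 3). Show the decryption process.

Step 1: Key 'NPY' has length 3. Extended key: NPYNPYNPYN
Step 2: Decrypt each position:
  A(0) - N(13) = 13 = N
  D(3) - P(15) = 14 = O
  L(11) - Y(24) = 13 = N
  P(15) - N(13) = 2 = C
  T(19) - P(15) = 4 = E
  P(15) - Y(24) = 17 = R
  B(1) - N(13) = 14 = O
  J(9) - P(15) = 20 = U
  R(17) - Y(24) = 19 = T
  R(17) - N(13) = 4 = E
Plaintext: NONCEROUTE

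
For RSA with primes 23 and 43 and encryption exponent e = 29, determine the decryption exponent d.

Step 1: n = 23 * 43 = 989.
Step 2: phi(n) = 22 * 42 = 924.
Step 3: Find d such that 29 * d = 1 (mod 924).
Step 4: d = 29^(-1) mod 924 = 701.
Verification: 29 * 701 = 20329 = 22 * 924 + 1.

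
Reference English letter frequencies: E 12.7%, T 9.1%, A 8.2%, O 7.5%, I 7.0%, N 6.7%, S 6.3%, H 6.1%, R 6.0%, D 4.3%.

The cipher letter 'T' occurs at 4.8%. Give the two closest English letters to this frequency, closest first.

Step 1: Observed frequency of 'T' is 4.8%.
Step 2: Compute distances to each reference frequency and sort:
  D (4.3%): difference = 0.5% <-- BEST
  R (6.0%): difference = 1.2% <-- RUNNER-UP
  H (6.1%): difference = 1.3%
  S (6.3%): difference = 1.5%
  N (6.7%): difference = 1.9%
Step 3: Most likely is 'D' (4.3%, diff 0.5%); second most likely is 'R' (6.0%, diff 1.2%).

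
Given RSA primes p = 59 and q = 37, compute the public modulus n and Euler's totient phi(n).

Step 1: n = p * q = 59 * 37 = 2183.
Step 2: phi(n) = (p-1)(q-1) = 58 * 36 = 2088.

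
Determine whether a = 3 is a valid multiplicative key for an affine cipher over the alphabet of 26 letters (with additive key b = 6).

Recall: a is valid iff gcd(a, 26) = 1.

Step 1: Compute gcd(3, 26).
Step 2: gcd(3, 26) = 1.
Since gcd = 1, 3 is coprime with 26, so it is a valid key.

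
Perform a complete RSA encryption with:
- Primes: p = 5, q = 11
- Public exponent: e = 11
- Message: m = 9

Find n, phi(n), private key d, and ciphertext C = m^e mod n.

Step 1: n = 5 * 11 = 55.
Step 2: phi(n) = (5-1)(11-1) = 4 * 10 = 40.
Step 3: Find d = 11^(-1) mod 40 = 11.
  Verify: 11 * 11 = 121 = 1 (mod 40).
Step 4: C = 9^11 mod 55 = 9.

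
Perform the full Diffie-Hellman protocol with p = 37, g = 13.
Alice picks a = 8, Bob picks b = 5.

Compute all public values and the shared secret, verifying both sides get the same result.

Step 1: A = g^a mod p = 13^8 mod 37 = 9.
Step 2: B = g^b mod p = 13^5 mod 37 = 35.
Step 3: Alice computes s = B^a mod p = 35^8 mod 37 = 34.
Step 4: Bob computes s = A^b mod p = 9^5 mod 37 = 34.
Both sides agree: shared secret = 34.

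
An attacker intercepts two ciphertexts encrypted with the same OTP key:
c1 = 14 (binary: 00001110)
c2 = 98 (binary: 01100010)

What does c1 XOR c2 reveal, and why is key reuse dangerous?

Step 1: c1 XOR c2 = (m1 XOR k) XOR (m2 XOR k).
Step 2: By XOR associativity/commutativity: = m1 XOR m2 XOR k XOR k = m1 XOR m2.
Step 3: 00001110 XOR 01100010 = 01101100 = 108.
Step 4: The key cancels out! An attacker learns m1 XOR m2 = 108, revealing the relationship between plaintexts.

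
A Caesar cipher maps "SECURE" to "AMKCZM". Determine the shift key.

Step 1: Compare first letters: S (position 18) -> A (position 0).
Step 2: Shift = (0 - 18) mod 26 = 8.
The shift value is 8.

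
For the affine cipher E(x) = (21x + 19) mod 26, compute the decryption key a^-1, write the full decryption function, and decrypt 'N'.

Step 1: Find a^-1, the modular inverse of 21 mod 26.
Step 2: We need 21 * a^-1 = 1 (mod 26).
Step 3: 21 * 5 = 105 = 4 * 26 + 1, so a^-1 = 5.
Step 4: D(y) = 5(y - 19) mod 26.
Step 5: Apply to 'N' (y = 13): D(13) = 5 * (13 - 19) mod 26 = 5 * -6 mod 26 = 22 -> 'W'.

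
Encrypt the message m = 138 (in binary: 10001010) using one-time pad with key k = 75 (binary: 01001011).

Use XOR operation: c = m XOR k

Step 1: Write out the XOR operation bit by bit:
  Message: 10001010
  Key:     01001011
  XOR:     11000001
Step 2: Convert to decimal: 11000001 = 193.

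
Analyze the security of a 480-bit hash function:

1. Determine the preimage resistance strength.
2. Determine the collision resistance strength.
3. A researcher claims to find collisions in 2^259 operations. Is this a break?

Step 1: Preimage resistance requires brute-force of 2^480 operations.
Step 2: Collision resistance (birthday bound) = 2^(480/2) = 2^240.
Step 3: The claimed attack costs 2^259 operations.
Step 4: Since 2^259 >= 2^240, the claimed attack is no faster than the generic birthday attack, so this does not break collision resistance.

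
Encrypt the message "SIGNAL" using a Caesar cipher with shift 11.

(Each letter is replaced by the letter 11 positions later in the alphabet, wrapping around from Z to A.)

Step 1: For each letter, shift forward by 11 positions (mod 26).
  S (position 18) -> position (18+11) mod 26 = 3 -> D
  I (position 8) -> position (8+11) mod 26 = 19 -> T
  G (position 6) -> position (6+11) mod 26 = 17 -> R
  N (position 13) -> position (13+11) mod 26 = 24 -> Y
  A (position 0) -> position (0+11) mod 26 = 11 -> L
  L (position 11) -> position (11+11) mod 26 = 22 -> W
Result: DTRYLW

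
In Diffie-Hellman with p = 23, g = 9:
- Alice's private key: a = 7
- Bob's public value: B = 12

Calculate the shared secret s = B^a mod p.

Step 1: s = B^a mod p = 12^7 mod 23.
  12^1 mod 23 = 12
  12^2 mod 23 = (12 * 12) mod 23 = 6
  12^3 mod 23 = (6 * 12) mod 23 = 3
  12^4 mod 23 = (3 * 12) mod 23 = 13
  12^5 mod 23 = (13 * 12) mod 23 = 18
  12^6 mod 23 = (18 * 12) mod 23 = 9
  12^7 mod 23 = (9 * 12) mod 23 = 16
Result: shared secret = 16.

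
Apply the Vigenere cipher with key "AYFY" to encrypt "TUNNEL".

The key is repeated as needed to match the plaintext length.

Step 1: Repeat key to match plaintext length:
  Plaintext: TUNNEL
  Key:       AYFYAY
Step 2: Encrypt each letter:
  T(19) + A(0) = (19+0) mod 26 = 19 = T
  U(20) + Y(24) = (20+24) mod 26 = 18 = S
  N(13) + F(5) = (13+5) mod 26 = 18 = S
  N(13) + Y(24) = (13+24) mod 26 = 11 = L
  E(4) + A(0) = (4+0) mod 26 = 4 = E
  L(11) + Y(24) = (11+24) mod 26 = 9 = J
Ciphertext: TSSLEJ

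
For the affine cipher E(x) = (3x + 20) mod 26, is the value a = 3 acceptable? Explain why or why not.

Step 1: Compute gcd(3, 26).
Step 2: gcd(3, 26) = 1.
Since gcd = 1, 3 is coprime with 26, so it is a valid key.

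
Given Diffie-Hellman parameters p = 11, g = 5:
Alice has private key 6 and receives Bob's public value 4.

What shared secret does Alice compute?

Step 1: s = B^a mod p = 4^6 mod 11.
  4^1 mod 11 = 4
  4^2 mod 11 = (4 * 4) mod 11 = 5
  4^3 mod 11 = (5 * 4) mod 11 = 9
  4^4 mod 11 = (9 * 4) mod 11 = 3
  4^5 mod 11 = (3 * 4) mod 11 = 1
  4^6 mod 11 = (1 * 4) mod 11 = 4
Result: shared secret = 4.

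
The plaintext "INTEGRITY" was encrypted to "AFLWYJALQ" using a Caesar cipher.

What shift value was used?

Step 1: Compare first letters: I (position 8) -> A (position 0).
Step 2: Shift = (0 - 8) mod 26 = 18.
The shift value is 18.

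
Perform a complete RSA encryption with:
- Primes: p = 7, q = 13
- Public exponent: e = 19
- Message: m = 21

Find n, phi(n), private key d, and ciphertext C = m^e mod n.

Step 1: n = 7 * 13 = 91.
Step 2: phi(n) = (7-1)(13-1) = 6 * 12 = 72.
Step 3: Find d = 19^(-1) mod 72 = 19.
  Verify: 19 * 19 = 361 = 1 (mod 72).
Step 4: C = 21^19 mod 91 = 70.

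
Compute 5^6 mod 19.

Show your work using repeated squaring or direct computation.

Step 1: Compute 5^6 mod 19 step by step, reducing modulo 19 at each step.
  5^1 mod 19 = 5
  5^2 mod 19 = (5 * 5) mod 19 = 6
  5^3 mod 19 = (6 * 5) mod 19 = 11
  5^4 mod 19 = (11 * 5) mod 19 = 17
  5^5 mod 19 = (17 * 5) mod 19 = 9
  5^6 mod 19 = (9 * 5) mod 19 = 7
Step 2: Result = 7.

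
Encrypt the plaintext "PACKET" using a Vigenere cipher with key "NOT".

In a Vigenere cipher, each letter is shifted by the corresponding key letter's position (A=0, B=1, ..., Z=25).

Step 1: Repeat key to match plaintext length:
  Plaintext: PACKET
  Key:       NOTNOT
Step 2: Encrypt each letter:
  P(15) + N(13) = (15+13) mod 26 = 2 = C
  A(0) + O(14) = (0+14) mod 26 = 14 = O
  C(2) + T(19) = (2+19) mod 26 = 21 = V
  K(10) + N(13) = (10+13) mod 26 = 23 = X
  E(4) + O(14) = (4+14) mod 26 = 18 = S
  T(19) + T(19) = (19+19) mod 26 = 12 = M
Ciphertext: COVXSM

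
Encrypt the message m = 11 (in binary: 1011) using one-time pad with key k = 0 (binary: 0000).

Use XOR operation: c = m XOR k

Step 1: Write out the XOR operation bit by bit:
  Message: 1011
  Key:     0000
  XOR:     1011
Step 2: Convert to decimal: 1011 = 11.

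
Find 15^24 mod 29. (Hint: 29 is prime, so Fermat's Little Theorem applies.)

Step 1: Since 29 is prime, by Fermat's Little Theorem: 15^28 = 1 (mod 29).
Step 2: Reduce exponent: 24 mod 28 = 24.
Step 3: So 15^24 = 15^24 (mod 29).
Step 4: 15^24 mod 29 = 16.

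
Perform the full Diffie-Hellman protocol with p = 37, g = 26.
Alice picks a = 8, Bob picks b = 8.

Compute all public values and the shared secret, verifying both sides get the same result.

Step 1: A = g^a mod p = 26^8 mod 37 = 10.
Step 2: B = g^b mod p = 26^8 mod 37 = 10.
Step 3: Alice computes s = B^a mod p = 10^8 mod 37 = 26.
Step 4: Bob computes s = A^b mod p = 10^8 mod 37 = 26.
Both sides agree: shared secret = 26.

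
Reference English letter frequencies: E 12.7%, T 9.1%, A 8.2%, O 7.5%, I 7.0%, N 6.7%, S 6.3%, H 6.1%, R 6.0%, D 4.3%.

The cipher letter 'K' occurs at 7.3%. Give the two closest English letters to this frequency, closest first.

Step 1: Observed frequency of 'K' is 7.3%.
Step 2: Compute distances to each reference frequency and sort:
  O (7.5%): difference = 0.2% <-- BEST
  I (7.0%): difference = 0.3% <-- RUNNER-UP
  N (6.7%): difference = 0.6%
  A (8.2%): difference = 0.9%
  S (6.3%): difference = 1.0%
Step 3: Most likely is 'O' (7.5%, diff 0.2%); second most likely is 'I' (7.0%, diff 0.3%).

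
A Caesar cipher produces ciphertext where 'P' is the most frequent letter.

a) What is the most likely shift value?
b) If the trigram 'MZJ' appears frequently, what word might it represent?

Step 1: In English, 'E' is the most frequent letter (12.7%).
Step 2: The most frequent ciphertext letter is 'P' (position 15).
Step 3: Shift = (15 - 4) mod 26 = 11.
Step 4: Decrypt 'MZJ' by shifting back 11:
  M -> B
  Z -> O
  J -> Y
Step 5: 'MZJ' decrypts to 'BOY'.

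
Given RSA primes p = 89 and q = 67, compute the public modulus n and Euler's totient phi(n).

Step 1: n = p * q = 89 * 67 = 5963.
Step 2: phi(n) = (p-1)(q-1) = 88 * 66 = 5808.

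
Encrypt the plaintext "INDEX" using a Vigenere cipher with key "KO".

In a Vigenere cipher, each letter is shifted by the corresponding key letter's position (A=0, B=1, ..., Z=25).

Step 1: Repeat key to match plaintext length:
  Plaintext: INDEX
  Key:       KOKOK
Step 2: Encrypt each letter:
  I(8) + K(10) = (8+10) mod 26 = 18 = S
  N(13) + O(14) = (13+14) mod 26 = 1 = B
  D(3) + K(10) = (3+10) mod 26 = 13 = N
  E(4) + O(14) = (4+14) mod 26 = 18 = S
  X(23) + K(10) = (23+10) mod 26 = 7 = H
Ciphertext: SBNSH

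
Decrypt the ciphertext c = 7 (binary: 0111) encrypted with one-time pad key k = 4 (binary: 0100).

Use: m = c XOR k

Step 1: XOR ciphertext with key:
  Ciphertext: 0111
  Key:        0100
  XOR:        0011
Step 2: Plaintext = 0011 = 3 in decimal.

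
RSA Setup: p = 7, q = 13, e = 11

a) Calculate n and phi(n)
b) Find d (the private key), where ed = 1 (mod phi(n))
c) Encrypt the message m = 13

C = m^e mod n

Step 1: n = 7 * 13 = 91.
Step 2: phi(n) = (7-1)(13-1) = 6 * 12 = 72.
Step 3: Find d = 11^(-1) mod 72 = 59.
  Verify: 11 * 59 = 649 = 1 (mod 72).
Step 4: C = 13^11 mod 91 = 13.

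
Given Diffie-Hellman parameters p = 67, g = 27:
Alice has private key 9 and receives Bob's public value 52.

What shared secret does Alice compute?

Step 1: s = B^a mod p = 52^9 mod 67.
  52^1 mod 67 = 52
  52^2 mod 67 = (52 * 52) mod 67 = 24
  52^3 mod 67 = (24 * 52) mod 67 = 42
  52^4 mod 67 = (42 * 52) mod 67 = 40
  52^5 mod 67 = (40 * 52) mod 67 = 3
  52^6 mod 67 = (3 * 52) mod 67 = 22
  52^7 mod 67 = (22 * 52) mod 67 = 5
  52^8 mod 67 = (5 * 52) mod 67 = 59
  52^9 mod 67 = (59 * 52) mod 67 = 53
Result: shared secret = 53.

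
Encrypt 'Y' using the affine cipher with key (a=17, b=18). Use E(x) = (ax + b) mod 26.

Step 1: Convert 'Y' to number: x = 24.
Step 2: E(24) = (17 * 24 + 18) mod 26 = 426 mod 26 = 10.
Step 3: Convert 10 back to letter: K.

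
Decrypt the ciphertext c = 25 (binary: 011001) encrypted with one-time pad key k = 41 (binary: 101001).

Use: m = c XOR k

Step 1: XOR ciphertext with key:
  Ciphertext: 011001
  Key:        101001
  XOR:        110000
Step 2: Plaintext = 110000 = 48 in decimal.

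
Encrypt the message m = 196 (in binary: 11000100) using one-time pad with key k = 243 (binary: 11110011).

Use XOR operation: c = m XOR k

Step 1: Write out the XOR operation bit by bit:
  Message: 11000100
  Key:     11110011
  XOR:     00110111
Step 2: Convert to decimal: 00110111 = 55.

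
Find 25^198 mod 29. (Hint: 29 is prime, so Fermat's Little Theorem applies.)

Step 1: Since 29 is prime, by Fermat's Little Theorem: 25^28 = 1 (mod 29).
Step 2: Reduce exponent: 198 mod 28 = 2.
Step 3: So 25^198 = 25^2 (mod 29).
Step 4: 25^2 mod 29 = 16.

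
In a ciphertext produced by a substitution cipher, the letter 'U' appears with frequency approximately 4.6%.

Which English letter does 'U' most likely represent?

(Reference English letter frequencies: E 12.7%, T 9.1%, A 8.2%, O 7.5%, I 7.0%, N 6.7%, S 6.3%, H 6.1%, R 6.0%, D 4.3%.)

Step 1: The observed frequency is 4.6%.
Step 2: Compare with English frequencies:
  E: 12.7% (difference: 8.1%)
  T: 9.1% (difference: 4.5%)
  A: 8.2% (difference: 3.6%)
  O: 7.5% (difference: 2.9%)
  I: 7.0% (difference: 2.4%)
  N: 6.7% (difference: 2.1%)
  S: 6.3% (difference: 1.7%)
  H: 6.1% (difference: 1.5%)
  R: 6.0% (difference: 1.4%)
  D: 4.3% (difference: 0.3%) <-- closest
Step 3: 'U' most likely represents 'D' (frequency 4.3%).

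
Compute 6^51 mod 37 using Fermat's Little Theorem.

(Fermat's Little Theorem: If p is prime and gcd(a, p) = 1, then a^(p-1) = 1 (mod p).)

Step 1: Since 37 is prime, by Fermat's Little Theorem: 6^36 = 1 (mod 37).
Step 2: Reduce exponent: 51 mod 36 = 15.
Step 3: So 6^51 = 6^15 (mod 37).
Step 4: 6^15 mod 37 = 31.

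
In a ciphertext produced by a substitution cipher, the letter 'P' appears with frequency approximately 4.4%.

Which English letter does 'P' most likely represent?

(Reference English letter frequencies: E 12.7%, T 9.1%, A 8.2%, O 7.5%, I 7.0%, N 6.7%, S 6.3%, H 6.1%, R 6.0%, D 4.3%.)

Step 1: The observed frequency is 4.4%.
Step 2: Compare with English frequencies:
  E: 12.7% (difference: 8.3%)
  T: 9.1% (difference: 4.7%)
  A: 8.2% (difference: 3.8%)
  O: 7.5% (difference: 3.1%)
  I: 7.0% (difference: 2.6%)
  N: 6.7% (difference: 2.3%)
  S: 6.3% (difference: 1.9%)
  H: 6.1% (difference: 1.7%)
  R: 6.0% (difference: 1.6%)
  D: 4.3% (difference: 0.1%) <-- closest
Step 3: 'P' most likely represents 'D' (frequency 4.3%).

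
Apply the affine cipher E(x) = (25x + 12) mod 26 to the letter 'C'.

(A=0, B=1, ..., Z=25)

Step 1: Convert 'C' to number: x = 2.
Step 2: E(2) = (25 * 2 + 12) mod 26 = 62 mod 26 = 10.
Step 3: Convert 10 back to letter: K.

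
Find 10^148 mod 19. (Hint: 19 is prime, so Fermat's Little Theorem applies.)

Step 1: Since 19 is prime, by Fermat's Little Theorem: 10^18 = 1 (mod 19).
Step 2: Reduce exponent: 148 mod 18 = 4.
Step 3: So 10^148 = 10^4 (mod 19).
Step 4: 10^4 mod 19 = 6.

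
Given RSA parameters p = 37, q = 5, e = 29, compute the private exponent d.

Step 1: n = 37 * 5 = 185.
Step 2: phi(n) = 36 * 4 = 144.
Step 3: Find d such that 29 * d = 1 (mod 144).
Step 4: d = 29^(-1) mod 144 = 5.
Verification: 29 * 5 = 145 = 1 * 144 + 1.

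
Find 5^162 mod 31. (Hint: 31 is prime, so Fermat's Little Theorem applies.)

Step 1: Since 31 is prime, by Fermat's Little Theorem: 5^30 = 1 (mod 31).
Step 2: Reduce exponent: 162 mod 30 = 12.
Step 3: So 5^162 = 5^12 (mod 31).
Step 4: 5^12 mod 31 = 1.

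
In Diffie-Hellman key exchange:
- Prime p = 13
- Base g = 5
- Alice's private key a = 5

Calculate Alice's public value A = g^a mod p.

Step 1: A = g^a mod p = 5^5 mod 13.
  5^1 mod 13 = 5
  5^2 mod 13 = (5 * 5) mod 13 = 12
  5^3 mod 13 = (12 * 5) mod 13 = 8
  5^4 mod 13 = (8 * 5) mod 13 = 1
  5^5 mod 13 = (1 * 5) mod 13 = 5
Result: A = 5.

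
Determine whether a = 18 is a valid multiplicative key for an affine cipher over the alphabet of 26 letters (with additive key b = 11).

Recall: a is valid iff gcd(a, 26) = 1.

Step 1: Compute gcd(18, 26).
Step 2: gcd(18, 26) = 2.
Since gcd = 2 != 1, 18 shares a common factor with 26, so it cannot be used.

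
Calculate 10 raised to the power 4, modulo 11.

Step 1: Compute 10^4 mod 11 step by step, reducing modulo 11 at each step.
  10^1 mod 11 = 10
  10^2 mod 11 = (10 * 10) mod 11 = 1
  10^3 mod 11 = (1 * 10) mod 11 = 10
  10^4 mod 11 = (10 * 10) mod 11 = 1
Step 2: Result = 1.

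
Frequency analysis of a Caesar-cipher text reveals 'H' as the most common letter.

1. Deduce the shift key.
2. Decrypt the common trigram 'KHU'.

Step 1: In English, 'E' is the most frequent letter (12.7%).
Step 2: The most frequent ciphertext letter is 'H' (position 7).
Step 3: Shift = (7 - 4) mod 26 = 3.
Step 4: Decrypt 'KHU' by shifting back 3:
  K -> H
  H -> E
  U -> R
Step 5: 'KHU' decrypts to 'HER'.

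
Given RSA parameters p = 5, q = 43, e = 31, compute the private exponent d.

Step 1: n = 5 * 43 = 215.
Step 2: phi(n) = 4 * 42 = 168.
Step 3: Find d such that 31 * d = 1 (mod 168).
Step 4: d = 31^(-1) mod 168 = 103.
Verification: 31 * 103 = 3193 = 19 * 168 + 1.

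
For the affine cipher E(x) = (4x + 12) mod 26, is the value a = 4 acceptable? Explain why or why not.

Step 1: Compute gcd(4, 26).
Step 2: gcd(4, 26) = 2.
Since gcd = 2 != 1, 4 shares a common factor with 26, so it cannot be used.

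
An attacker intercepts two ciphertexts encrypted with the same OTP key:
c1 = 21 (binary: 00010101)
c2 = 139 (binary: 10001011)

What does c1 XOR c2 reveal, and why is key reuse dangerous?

Step 1: c1 XOR c2 = (m1 XOR k) XOR (m2 XOR k).
Step 2: By XOR associativity/commutativity: = m1 XOR m2 XOR k XOR k = m1 XOR m2.
Step 3: 00010101 XOR 10001011 = 10011110 = 158.
Step 4: The key cancels out! An attacker learns m1 XOR m2 = 158, revealing the relationship between plaintexts.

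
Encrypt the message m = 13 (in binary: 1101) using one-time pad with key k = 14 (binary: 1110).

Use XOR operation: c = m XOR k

Step 1: Write out the XOR operation bit by bit:
  Message: 1101
  Key:     1110
  XOR:     0011
Step 2: Convert to decimal: 0011 = 3.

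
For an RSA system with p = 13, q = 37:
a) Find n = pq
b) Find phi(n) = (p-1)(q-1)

Step 1: n = p * q = 13 * 37 = 481.
Step 2: phi(n) = (p-1)(q-1) = 12 * 36 = 432.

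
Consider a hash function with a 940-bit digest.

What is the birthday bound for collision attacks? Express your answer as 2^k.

Step 1: The birthday paradox gives collision probability ~50% after sqrt(2^n) = 2^(n/2) hashes.
Step 2: For 940-bit output: 2^(940/2) = 2^470.
Step 3: Approximately 2^470 hash computations needed.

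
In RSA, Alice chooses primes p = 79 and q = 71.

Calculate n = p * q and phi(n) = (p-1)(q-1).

Step 1: n = p * q = 79 * 71 = 5609.
Step 2: phi(n) = (p-1)(q-1) = 78 * 70 = 5460.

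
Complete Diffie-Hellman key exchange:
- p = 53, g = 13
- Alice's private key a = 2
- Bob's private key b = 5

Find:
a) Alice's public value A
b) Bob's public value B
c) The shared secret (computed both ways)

Step 1: A = g^a mod p = 13^2 mod 53 = 10.
Step 2: B = g^b mod p = 13^5 mod 53 = 28.
Step 3: Alice computes s = B^a mod p = 28^2 mod 53 = 42.
Step 4: Bob computes s = A^b mod p = 10^5 mod 53 = 42.
Both sides agree: shared secret = 42.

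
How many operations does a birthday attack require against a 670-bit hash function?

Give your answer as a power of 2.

Step 1: The birthday paradox gives collision probability ~50% after sqrt(2^n) = 2^(n/2) hashes.
Step 2: For 670-bit output: 2^(670/2) = 2^335.
Step 3: Approximately 2^335 hash computations needed.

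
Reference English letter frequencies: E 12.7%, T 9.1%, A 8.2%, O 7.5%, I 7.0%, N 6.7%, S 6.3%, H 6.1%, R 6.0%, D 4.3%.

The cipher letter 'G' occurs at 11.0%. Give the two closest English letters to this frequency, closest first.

Step 1: Observed frequency of 'G' is 11.0%.
Step 2: Compute distances to each reference frequency and sort:
  E (12.7%): difference = 1.7% <-- BEST
  T (9.1%): difference = 1.9% <-- RUNNER-UP
  A (8.2%): difference = 2.8%
  O (7.5%): difference = 3.5%
  I (7.0%): difference = 4.0%
Step 3: Most likely is 'E' (12.7%, diff 1.7%); second most likely is 'T' (9.1%, diff 1.9%).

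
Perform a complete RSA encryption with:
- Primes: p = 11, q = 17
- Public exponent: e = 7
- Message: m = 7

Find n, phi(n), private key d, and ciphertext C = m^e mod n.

Step 1: n = 11 * 17 = 187.
Step 2: phi(n) = (11-1)(17-1) = 10 * 16 = 160.
Step 3: Find d = 7^(-1) mod 160 = 23.
  Verify: 7 * 23 = 161 = 1 (mod 160).
Step 4: C = 7^7 mod 187 = 182.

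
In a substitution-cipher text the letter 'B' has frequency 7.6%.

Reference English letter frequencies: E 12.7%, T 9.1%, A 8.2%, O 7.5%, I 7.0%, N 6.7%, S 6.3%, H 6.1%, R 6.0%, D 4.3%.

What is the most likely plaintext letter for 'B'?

Step 1: The observed frequency is 7.6%.
Step 2: Compare with English frequencies:
  E: 12.7% (difference: 5.1%)
  T: 9.1% (difference: 1.5%)
  A: 8.2% (difference: 0.6%)
  O: 7.5% (difference: 0.1%) <-- closest
  I: 7.0% (difference: 0.6%)
  N: 6.7% (difference: 0.9%)
  S: 6.3% (difference: 1.3%)
  H: 6.1% (difference: 1.5%)
  R: 6.0% (difference: 1.6%)
  D: 4.3% (difference: 3.3%)
Step 3: 'B' most likely represents 'O' (frequency 7.5%).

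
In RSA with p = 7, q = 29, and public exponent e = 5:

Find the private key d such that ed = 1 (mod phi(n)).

Step 1: n = 7 * 29 = 203.
Step 2: phi(n) = 6 * 28 = 168.
Step 3: Find d such that 5 * d = 1 (mod 168).
Step 4: d = 5^(-1) mod 168 = 101.
Verification: 5 * 101 = 505 = 3 * 168 + 1.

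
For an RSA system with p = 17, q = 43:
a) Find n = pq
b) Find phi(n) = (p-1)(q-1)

Step 1: n = p * q = 17 * 43 = 731.
Step 2: phi(n) = (p-1)(q-1) = 16 * 42 = 672.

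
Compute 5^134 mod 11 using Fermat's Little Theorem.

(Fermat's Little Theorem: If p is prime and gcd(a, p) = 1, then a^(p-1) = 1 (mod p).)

Step 1: Since 11 is prime, by Fermat's Little Theorem: 5^10 = 1 (mod 11).
Step 2: Reduce exponent: 134 mod 10 = 4.
Step 3: So 5^134 = 5^4 (mod 11).
Step 4: 5^4 mod 11 = 9.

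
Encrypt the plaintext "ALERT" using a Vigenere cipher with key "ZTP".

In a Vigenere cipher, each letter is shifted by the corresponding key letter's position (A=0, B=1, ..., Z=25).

Step 1: Repeat key to match plaintext length:
  Plaintext: ALERT
  Key:       ZTPZT
Step 2: Encrypt each letter:
  A(0) + Z(25) = (0+25) mod 26 = 25 = Z
  L(11) + T(19) = (11+19) mod 26 = 4 = E
  E(4) + P(15) = (4+15) mod 26 = 19 = T
  R(17) + Z(25) = (17+25) mod 26 = 16 = Q
  T(19) + T(19) = (19+19) mod 26 = 12 = M
Ciphertext: ZETQM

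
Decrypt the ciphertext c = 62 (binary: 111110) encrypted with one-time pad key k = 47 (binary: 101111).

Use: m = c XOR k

Step 1: XOR ciphertext with key:
  Ciphertext: 111110
  Key:        101111
  XOR:        010001
Step 2: Plaintext = 010001 = 17 in decimal.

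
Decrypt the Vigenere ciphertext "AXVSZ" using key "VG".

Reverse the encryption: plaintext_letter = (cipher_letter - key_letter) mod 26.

Step 1: Extend key: VGVGV
Step 2: Decrypt each letter (c - k) mod 26:
  A(0) - V(21) = (0-21) mod 26 = 5 = F
  X(23) - G(6) = (23-6) mod 26 = 17 = R
  V(21) - V(21) = (21-21) mod 26 = 0 = A
  S(18) - G(6) = (18-6) mod 26 = 12 = M
  Z(25) - V(21) = (25-21) mod 26 = 4 = E
Plaintext: FRAME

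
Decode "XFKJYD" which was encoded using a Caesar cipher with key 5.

Step 1: Reverse the shift by subtracting 5 from each letter position.
  X (position 23) -> position (23-5) mod 26 = 18 -> S
  F (position 5) -> position (5-5) mod 26 = 0 -> A
  K (position 10) -> position (10-5) mod 26 = 5 -> F
  J (position 9) -> position (9-5) mod 26 = 4 -> E
  Y (position 24) -> position (24-5) mod 26 = 19 -> T
  D (position 3) -> position (3-5) mod 26 = 24 -> Y
Decrypted message: SAFETY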